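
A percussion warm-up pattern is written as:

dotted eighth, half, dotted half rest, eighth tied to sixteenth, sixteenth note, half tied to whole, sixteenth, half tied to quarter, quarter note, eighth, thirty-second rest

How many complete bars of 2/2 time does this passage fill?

4

One bar of 2/2 = 32 thirty-second notes.
Working in thirty-second notes: dotted eighth = 6; half = 16; dotted half rest = 24; eighth tied to sixteenth (eighth + sixteenth) = 6; sixteenth note = 2; half tied to whole (half + whole) = 48; sixteenth = 2; half tied to quarter (half + quarter) = 24; quarter note = 8; eighth = 4; thirty-second rest = 1.
Sum: 6 + 16 + 24 + 6 + 2 + 48 + 2 + 24 + 8 + 4 + 1 = 141.
141 ÷ 32 = 4 complete bars with 13 left over.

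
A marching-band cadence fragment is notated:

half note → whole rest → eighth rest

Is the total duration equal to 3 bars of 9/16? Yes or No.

One bar of 9/16 = 9 sixteenth notes, so 3 bars = 27.
Express everything in sixteenth notes: half note = 8; whole rest = 16; eighth rest = 2.
Altogether 8 + 16 + 2 = 26.
26 falls short of 27, so the answer is No.

No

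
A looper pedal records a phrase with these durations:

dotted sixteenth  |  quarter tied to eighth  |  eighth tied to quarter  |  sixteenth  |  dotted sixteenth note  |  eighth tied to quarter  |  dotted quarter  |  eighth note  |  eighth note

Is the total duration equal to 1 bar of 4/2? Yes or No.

Yes

One bar of 4/2 = 64 thirty-second notes.
Convert each value to thirty-second notes: dotted sixteenth = 3; quarter tied to eighth (quarter + eighth) = 12; eighth tied to quarter (eighth + quarter) = 12; sixteenth = 2; dotted sixteenth note = 3; eighth tied to quarter (eighth + quarter) = 12; dotted quarter = 12; eighth note = 4; eighth note = 4.
Total: 3 + 12 + 12 + 2 + 3 + 12 + 12 + 4 + 4 = 64.
64 equals 64, so the answer is Yes.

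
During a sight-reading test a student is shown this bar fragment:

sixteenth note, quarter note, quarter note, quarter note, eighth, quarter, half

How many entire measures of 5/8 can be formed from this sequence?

One bar of 5/8 = 10 sixteenth notes.
Convert each value to sixteenth notes: sixteenth note = 1; quarter note = 4; quarter note = 4; quarter note = 4; eighth = 2; quarter = 4; half = 8.
Sum: 1 + 4 + 4 + 4 + 2 + 4 + 8 = 27.
27 ÷ 10 = 2 complete bars with 7 left over.

2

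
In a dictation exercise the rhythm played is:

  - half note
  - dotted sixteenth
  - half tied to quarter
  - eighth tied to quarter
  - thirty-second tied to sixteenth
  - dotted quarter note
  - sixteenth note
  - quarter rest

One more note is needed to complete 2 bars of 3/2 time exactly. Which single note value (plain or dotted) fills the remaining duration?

2 bars of 3/2 = 96 thirty-second notes.
Convert each value to thirty-second notes: half note = 16; dotted sixteenth = 3; half tied to quarter (half + quarter) = 24; eighth tied to quarter (eighth + quarter) = 12; thirty-second tied to sixteenth (thirty-second + sixteenth) = 3; dotted quarter note = 12; sixteenth note = 2; quarter rest = 8.
Altogether 16 + 3 + 24 + 12 + 3 + 12 + 2 + 8 = 80.
Remaining: 96 − 80 = 16 thirty-second notes, which is a half note.

half note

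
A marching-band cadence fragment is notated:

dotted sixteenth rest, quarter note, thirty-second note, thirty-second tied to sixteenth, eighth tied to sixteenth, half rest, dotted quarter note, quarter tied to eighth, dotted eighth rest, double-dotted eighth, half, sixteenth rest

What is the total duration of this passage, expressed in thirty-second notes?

92

Working in thirty-second notes: dotted sixteenth rest = 3; quarter note = 8; thirty-second note = 1; thirty-second tied to sixteenth (thirty-second + sixteenth) = 3; eighth tied to sixteenth (eighth + sixteenth) = 6; half rest = 16; dotted quarter note = 12; quarter tied to eighth (quarter + eighth) = 12; dotted eighth rest = 6; double-dotted eighth = 7; half = 16; sixteenth rest = 2.
Adding: 3 + 8 + 1 + 3 + 6 + 16 + 12 + 12 + 6 + 7 + 16 + 2 = 92 thirty-second notes.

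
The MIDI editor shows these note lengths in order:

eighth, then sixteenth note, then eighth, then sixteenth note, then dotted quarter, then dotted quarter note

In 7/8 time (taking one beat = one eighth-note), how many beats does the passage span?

9

One eighth-note beat = 2 sixteenth notes.
Working in sixteenth notes: eighth = 2; sixteenth note = 1; eighth = 2; sixteenth note = 1; dotted quarter = 6; dotted quarter note = 6.
Total: 2 + 1 + 2 + 1 + 6 + 6 = 18.
18 ÷ 2 = 9 beats.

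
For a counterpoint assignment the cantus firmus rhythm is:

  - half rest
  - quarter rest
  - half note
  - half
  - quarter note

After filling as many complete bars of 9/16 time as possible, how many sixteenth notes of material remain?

5

One bar of 9/16 = 9 sixteenth notes.
Each duration in sixteenth notes: half rest = 8; quarter rest = 4; half note = 8; half = 8; quarter note = 4.
Total: 8 + 4 + 8 + 8 + 4 = 32.
32 ÷ 9 = 3 complete bars with 5 sixteenth notes remaining.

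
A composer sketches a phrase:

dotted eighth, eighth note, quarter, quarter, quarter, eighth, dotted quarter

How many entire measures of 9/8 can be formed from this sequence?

1

One bar of 9/8 = 18 sixteenth notes.
Working in sixteenth notes: dotted eighth = 3; eighth note = 2; quarter = 4; quarter = 4; quarter = 4; eighth = 2; dotted quarter = 6.
Total: 3 + 2 + 4 + 4 + 4 + 2 + 6 = 25.
25 ÷ 18 = 1 complete bar with 7 left over.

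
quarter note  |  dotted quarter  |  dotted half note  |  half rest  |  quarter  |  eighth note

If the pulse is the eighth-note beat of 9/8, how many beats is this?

18

One eighth-note beat = 2 sixteenth notes.
Express everything in sixteenth notes: quarter note = 4; dotted quarter = 6; dotted half note = 12; half rest = 8; quarter = 4; eighth note = 2.
Sum: 4 + 6 + 12 + 8 + 4 + 2 = 36.
36 ÷ 2 = 18 beats.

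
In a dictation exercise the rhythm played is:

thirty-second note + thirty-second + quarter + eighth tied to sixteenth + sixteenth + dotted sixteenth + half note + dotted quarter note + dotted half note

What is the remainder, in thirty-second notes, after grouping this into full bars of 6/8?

One bar of 6/8 = 24 thirty-second notes.
Working in thirty-second notes: thirty-second note = 1; thirty-second = 1; quarter = 8; eighth tied to sixteenth (eighth + sixteenth) = 6; sixteenth = 2; dotted sixteenth = 3; half note = 16; dotted quarter note = 12; dotted half note = 24.
Adding: 1 + 1 + 8 + 6 + 2 + 3 + 16 + 12 + 24 = 73.
73 ÷ 24 = 3 complete bars with 1 thirty-second note remaining.

1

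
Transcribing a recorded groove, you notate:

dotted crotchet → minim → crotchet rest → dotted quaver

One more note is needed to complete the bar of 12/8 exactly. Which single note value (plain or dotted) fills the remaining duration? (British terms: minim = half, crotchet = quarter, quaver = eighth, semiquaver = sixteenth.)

The bar of 12/8 = 24 sixteenth notes.
Express everything in sixteenth notes: dotted crotchet = 6; minim = 8; crotchet rest = 4; dotted quaver = 3.
Total: 6 + 8 + 4 + 3 = 21.
Remaining: 24 − 21 = 3 sixteenth notes, which is a dotted eighth note.

dotted eighth note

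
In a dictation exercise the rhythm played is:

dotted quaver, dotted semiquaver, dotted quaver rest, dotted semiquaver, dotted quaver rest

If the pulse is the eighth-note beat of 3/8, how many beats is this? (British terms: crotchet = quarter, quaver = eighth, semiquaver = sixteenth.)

One eighth-note beat = 4 thirty-second notes.
Working in thirty-second notes: dotted quaver = 6; dotted semiquaver = 3; dotted quaver rest = 6; dotted semiquaver = 3; dotted quaver rest = 6.
Sum: 6 + 3 + 6 + 3 + 6 = 24.
24 ÷ 4 = 6 beats.

6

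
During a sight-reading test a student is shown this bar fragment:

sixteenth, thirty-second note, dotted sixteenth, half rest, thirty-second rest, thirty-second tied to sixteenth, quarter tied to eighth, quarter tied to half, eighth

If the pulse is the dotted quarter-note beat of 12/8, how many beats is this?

5.5

One dotted quarter-note beat = 12 thirty-second notes.
Express everything in thirty-second notes: sixteenth = 2; thirty-second note = 1; dotted sixteenth = 3; half rest = 16; thirty-second rest = 1; thirty-second tied to sixteenth (thirty-second + sixteenth) = 3; quarter tied to eighth (quarter + eighth) = 12; quarter tied to half (quarter + half) = 24; eighth = 4.
Altogether 2 + 1 + 3 + 16 + 1 + 3 + 12 + 24 + 4 = 66.
66 ÷ 12 = 5.5 beats.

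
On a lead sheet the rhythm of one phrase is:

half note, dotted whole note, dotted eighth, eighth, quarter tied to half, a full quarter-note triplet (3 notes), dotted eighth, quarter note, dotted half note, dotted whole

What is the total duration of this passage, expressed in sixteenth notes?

Working in sixteenth notes: half note = 8; dotted whole note = 24; dotted eighth = 3; eighth = 2; quarter tied to half (quarter + half) = 12; a full quarter-note triplet (3 notes) (three triplet quarters span one half) = 8; dotted eighth = 3; quarter note = 4; dotted half note = 12; dotted whole = 24.
Total: 8 + 24 + 3 + 2 + 12 + 8 + 3 + 4 + 12 + 24 = 100 sixteenth notes.

100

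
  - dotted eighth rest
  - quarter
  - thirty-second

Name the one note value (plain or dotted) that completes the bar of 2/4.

thirty-second note

The bar of 2/4 = 16 thirty-second notes.
In thirty-second notes: dotted eighth rest = 6; quarter = 8; thirty-second = 1.
Altogether 6 + 8 + 1 = 15.
Remaining: 16 − 15 = 1 thirty-second note, which is a thirty-second note.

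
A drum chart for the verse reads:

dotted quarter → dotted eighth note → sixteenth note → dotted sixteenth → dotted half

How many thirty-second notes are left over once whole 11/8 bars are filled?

One bar of 11/8 = 44 thirty-second notes.
Express everything in thirty-second notes: dotted quarter = 12; dotted eighth note = 6; sixteenth note = 2; dotted sixteenth = 3; dotted half = 24.
Adding: 12 + 6 + 2 + 3 + 24 = 47.
47 ÷ 44 = 1 complete bar with 3 thirty-second notes remaining.

3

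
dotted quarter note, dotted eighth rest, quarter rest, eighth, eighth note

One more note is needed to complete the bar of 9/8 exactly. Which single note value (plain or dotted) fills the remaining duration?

The bar of 9/8 = 18 sixteenth notes.
In sixteenth notes: dotted quarter note = 6; dotted eighth rest = 3; quarter rest = 4; eighth = 2; eighth note = 2.
Sum: 6 + 3 + 4 + 2 + 2 = 17.
Remaining: 18 − 17 = 1 sixteenth note, which is a sixteenth note.

sixteenth note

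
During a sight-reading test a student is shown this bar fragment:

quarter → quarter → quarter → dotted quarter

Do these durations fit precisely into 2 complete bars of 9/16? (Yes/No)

Yes

One bar of 9/16 = 9 sixteenth notes, so 2 bars = 18.
Each duration in sixteenth notes: quarter = 4; quarter = 4; quarter = 4; dotted quarter = 6.
Sum: 4 + 4 + 4 + 6 = 18.
18 equals 18, so the answer is Yes.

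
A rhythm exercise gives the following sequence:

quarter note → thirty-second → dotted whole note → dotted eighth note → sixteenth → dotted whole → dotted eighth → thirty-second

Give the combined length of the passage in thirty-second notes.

Each duration in thirty-second notes: quarter note = 8; thirty-second = 1; dotted whole note = 48; dotted eighth note = 6; sixteenth = 2; dotted whole = 48; dotted eighth = 6; thirty-second = 1.
Total: 8 + 1 + 48 + 6 + 2 + 48 + 6 + 1 = 120 thirty-second notes.

120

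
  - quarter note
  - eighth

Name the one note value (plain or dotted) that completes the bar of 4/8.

The bar of 4/8 = 4 eighth notes.
Working in eighth notes: quarter note = 2; eighth = 1.
Sum: 2 + 1 = 3.
Remaining: 4 − 3 = 1 eighth note, which is a eighth note.

eighth note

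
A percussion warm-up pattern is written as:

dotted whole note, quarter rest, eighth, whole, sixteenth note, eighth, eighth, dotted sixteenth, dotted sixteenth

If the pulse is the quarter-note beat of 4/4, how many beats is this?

13.5

One quarter-note beat = 8 thirty-second notes.
In thirty-second notes: dotted whole note = 48; quarter rest = 8; eighth = 4; whole = 32; sixteenth note = 2; eighth = 4; eighth = 4; dotted sixteenth = 3; dotted sixteenth = 3.
Total: 48 + 8 + 4 + 32 + 2 + 4 + 4 + 3 + 3 = 108.
108 ÷ 8 = 13.5 beats.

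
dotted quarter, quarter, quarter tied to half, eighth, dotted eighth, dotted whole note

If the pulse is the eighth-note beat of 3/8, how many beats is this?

25.5

One eighth-note beat = 2 sixteenth notes.
Each duration in sixteenth notes: dotted quarter = 6; quarter = 4; quarter tied to half (quarter + half) = 12; eighth = 2; dotted eighth = 3; dotted whole note = 24.
Total: 6 + 4 + 12 + 2 + 3 + 24 = 51.
51 ÷ 2 = 25.5 beats.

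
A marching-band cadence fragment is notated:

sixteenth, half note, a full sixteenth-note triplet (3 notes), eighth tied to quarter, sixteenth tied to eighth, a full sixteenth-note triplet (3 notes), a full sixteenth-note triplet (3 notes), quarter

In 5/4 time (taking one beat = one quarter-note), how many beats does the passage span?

7

One quarter-note beat = 4 sixteenth notes.
Working in sixteenth notes: sixteenth = 1; half note = 8; a full sixteenth-note triplet (3 notes) (three triplet sixteenths span one eighth) = 2; eighth tied to quarter (eighth + quarter) = 6; sixteenth tied to eighth (sixteenth + eighth) = 3; a full sixteenth-note triplet (3 notes) (three triplet sixteenths span one eighth) = 2; a full sixteenth-note triplet (3 notes) (three triplet sixteenths span one eighth) = 2; quarter = 4.
Adding: 1 + 8 + 2 + 6 + 3 + 2 + 2 + 4 = 28.
28 ÷ 4 = 7 beats.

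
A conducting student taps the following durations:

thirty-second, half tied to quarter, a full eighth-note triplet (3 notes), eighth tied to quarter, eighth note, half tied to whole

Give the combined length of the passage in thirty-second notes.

97

Convert each value to thirty-second notes: thirty-second = 1; half tied to quarter (half + quarter) = 24; a full eighth-note triplet (3 notes) (three triplet eighths span one quarter) = 8; eighth tied to quarter (eighth + quarter) = 12; eighth note = 4; half tied to whole (half + whole) = 48.
Sum: 1 + 24 + 8 + 12 + 4 + 48 = 97 thirty-second notes.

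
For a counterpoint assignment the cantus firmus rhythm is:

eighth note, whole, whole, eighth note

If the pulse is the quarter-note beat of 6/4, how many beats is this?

One quarter-note beat = 2 eighth notes.
Convert each value to eighth notes: eighth note = 1; whole = 8; whole = 8; eighth note = 1.
Altogether 1 + 8 + 8 + 1 = 18.
18 ÷ 2 = 9 beats.

9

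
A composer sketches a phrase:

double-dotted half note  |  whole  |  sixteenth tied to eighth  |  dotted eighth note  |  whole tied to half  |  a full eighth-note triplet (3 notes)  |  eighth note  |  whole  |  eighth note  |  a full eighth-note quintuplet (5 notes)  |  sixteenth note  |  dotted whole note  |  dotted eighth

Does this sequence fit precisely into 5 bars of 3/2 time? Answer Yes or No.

Yes

One bar of 3/2 = 24 sixteenth notes, so 5 bars = 120.
Each duration in sixteenth notes: double-dotted half note = 14; whole = 16; sixteenth tied to eighth (sixteenth + eighth) = 3; dotted eighth note = 3; whole tied to half (whole + half) = 24; a full eighth-note triplet (3 notes) (three triplet eighths span one quarter) = 4; eighth note = 2; whole = 16; eighth note = 2; a full eighth-note quintuplet (5 notes) (five quintuplet eighths span one half) = 8; sixteenth note = 1; dotted whole note = 24; dotted eighth = 3.
Adding: 14 + 16 + 3 + 3 + 24 + 4 + 2 + 16 + 2 + 8 + 1 + 24 + 3 = 120.
120 equals 120, so the answer is Yes.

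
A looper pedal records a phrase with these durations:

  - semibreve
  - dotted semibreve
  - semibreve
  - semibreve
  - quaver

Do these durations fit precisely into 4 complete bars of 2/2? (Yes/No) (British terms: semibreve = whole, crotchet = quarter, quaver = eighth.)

No

One bar of 2/2 = 8 eighth notes, so 4 bars = 32.
Working in eighth notes: semibreve = 8; dotted semibreve = 12; semibreve = 8; semibreve = 8; quaver = 1.
Total: 8 + 12 + 8 + 8 + 1 = 37.
37 exceeds 32, so the answer is No.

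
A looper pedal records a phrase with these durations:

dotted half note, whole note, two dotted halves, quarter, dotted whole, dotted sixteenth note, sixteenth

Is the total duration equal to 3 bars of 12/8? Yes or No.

One bar of 12/8 = 48 thirty-second notes, so 3 bars = 144.
Working in thirty-second notes: dotted half note = 24; whole note = 32; dotted half = 24; dotted half = 24; quarter = 8; dotted whole = 48; dotted sixteenth note = 3; sixteenth = 2.
Sum: 24 + 32 + 24 + 24 + 8 + 48 + 3 + 2 = 165.
165 exceeds 144, so the answer is No.

No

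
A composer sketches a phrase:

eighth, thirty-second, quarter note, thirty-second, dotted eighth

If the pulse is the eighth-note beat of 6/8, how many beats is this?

One eighth-note beat = 4 thirty-second notes.
Convert each value to thirty-second notes: eighth = 4; thirty-second = 1; quarter note = 8; thirty-second = 1; dotted eighth = 6.
Adding: 4 + 1 + 8 + 1 + 6 = 20.
20 ÷ 4 = 5 beats.

5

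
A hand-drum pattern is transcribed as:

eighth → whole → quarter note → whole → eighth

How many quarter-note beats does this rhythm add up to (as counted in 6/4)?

10

One quarter-note beat = 2 eighth notes.
Convert each value to eighth notes: eighth = 1; whole = 8; quarter note = 2; whole = 8; eighth = 1.
Sum: 1 + 8 + 2 + 8 + 1 = 20.
20 ÷ 2 = 10 beats.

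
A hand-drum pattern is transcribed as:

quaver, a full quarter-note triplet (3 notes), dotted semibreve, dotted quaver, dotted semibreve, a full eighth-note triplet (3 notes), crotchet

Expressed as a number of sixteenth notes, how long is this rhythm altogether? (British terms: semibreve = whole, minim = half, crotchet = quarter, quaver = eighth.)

Working in sixteenth notes: quaver = 2; a full quarter-note triplet (3 notes) (three triplet quarters span one half) = 8; dotted semibreve = 24; dotted quaver = 3; dotted semibreve = 24; a full eighth-note triplet (3 notes) (three triplet eighths span one quarter) = 4; crotchet = 4.
Adding: 2 + 8 + 24 + 3 + 24 + 4 + 4 = 69 sixteenth notes.

69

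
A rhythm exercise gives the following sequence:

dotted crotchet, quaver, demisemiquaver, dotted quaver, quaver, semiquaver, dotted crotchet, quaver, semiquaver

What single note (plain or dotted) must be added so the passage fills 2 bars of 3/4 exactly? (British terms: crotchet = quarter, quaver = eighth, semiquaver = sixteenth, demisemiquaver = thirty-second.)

2 bars of 3/4 = 48 thirty-second notes.
Convert each value to thirty-second notes: dotted crotchet = 12; quaver = 4; demisemiquaver = 1; dotted quaver = 6; quaver = 4; semiquaver = 2; dotted crotchet = 12; quaver = 4; semiquaver = 2.
Altogether 12 + 4 + 1 + 6 + 4 + 2 + 12 + 4 + 2 = 47.
Remaining: 48 − 47 = 1 thirty-second note, which is a thirty-second note.

thirty-second note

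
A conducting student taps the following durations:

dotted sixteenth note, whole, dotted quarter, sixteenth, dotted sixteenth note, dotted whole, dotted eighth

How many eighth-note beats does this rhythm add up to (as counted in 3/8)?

26.5

One eighth-note beat = 4 thirty-second notes.
Convert each value to thirty-second notes: dotted sixteenth note = 3; whole = 32; dotted quarter = 12; sixteenth = 2; dotted sixteenth note = 3; dotted whole = 48; dotted eighth = 6.
Altogether 3 + 32 + 12 + 2 + 3 + 48 + 6 = 106.
106 ÷ 4 = 26.5 beats.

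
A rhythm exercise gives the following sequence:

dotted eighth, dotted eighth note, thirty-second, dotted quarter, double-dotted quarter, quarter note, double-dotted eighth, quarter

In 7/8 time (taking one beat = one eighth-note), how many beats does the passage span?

One eighth-note beat = 4 thirty-second notes.
Convert each value to thirty-second notes: dotted eighth = 6; dotted eighth note = 6; thirty-second = 1; dotted quarter = 12; double-dotted quarter = 14; quarter note = 8; double-dotted eighth = 7; quarter = 8.
Adding: 6 + 6 + 1 + 12 + 14 + 8 + 7 + 8 = 62.
62 ÷ 4 = 15.5 beats.

15.5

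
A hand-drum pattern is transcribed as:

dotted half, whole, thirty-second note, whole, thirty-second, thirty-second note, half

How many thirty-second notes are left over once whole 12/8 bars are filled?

One bar of 12/8 = 48 thirty-second notes.
In thirty-second notes: dotted half = 24; whole = 32; thirty-second note = 1; whole = 32; thirty-second = 1; thirty-second note = 1; half = 16.
Total: 24 + 32 + 1 + 32 + 1 + 1 + 16 = 107.
107 ÷ 48 = 2 complete bars with 11 thirty-second notes remaining.

11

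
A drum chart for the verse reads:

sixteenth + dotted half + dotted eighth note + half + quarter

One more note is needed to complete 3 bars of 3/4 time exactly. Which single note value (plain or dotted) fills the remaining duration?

3 bars of 3/4 = 36 sixteenth notes.
Convert each value to sixteenth notes: sixteenth = 1; dotted half = 12; dotted eighth note = 3; half = 8; quarter = 4.
Altogether 1 + 12 + 3 + 8 + 4 = 28.
Remaining: 36 − 28 = 8 sixteenth notes, which is a half note.

half note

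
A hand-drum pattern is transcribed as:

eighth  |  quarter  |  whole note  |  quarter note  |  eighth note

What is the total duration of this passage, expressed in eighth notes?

14

Working in eighth notes: eighth = 1; quarter = 2; whole note = 8; quarter note = 2; eighth note = 1.
Adding: 1 + 2 + 8 + 2 + 1 = 14 eighth notes.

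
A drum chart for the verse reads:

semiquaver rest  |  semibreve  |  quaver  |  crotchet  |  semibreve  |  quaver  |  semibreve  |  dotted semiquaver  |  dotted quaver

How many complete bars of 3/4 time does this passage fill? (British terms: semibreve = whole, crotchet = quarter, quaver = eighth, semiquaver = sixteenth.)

One bar of 3/4 = 24 thirty-second notes.
Working in thirty-second notes: semiquaver rest = 2; semibreve = 32; quaver = 4; crotchet = 8; semibreve = 32; quaver = 4; semibreve = 32; dotted semiquaver = 3; dotted quaver = 6.
Total: 2 + 32 + 4 + 8 + 32 + 4 + 32 + 3 + 6 = 123.
123 ÷ 24 = 5 complete bars with 3 left over.

5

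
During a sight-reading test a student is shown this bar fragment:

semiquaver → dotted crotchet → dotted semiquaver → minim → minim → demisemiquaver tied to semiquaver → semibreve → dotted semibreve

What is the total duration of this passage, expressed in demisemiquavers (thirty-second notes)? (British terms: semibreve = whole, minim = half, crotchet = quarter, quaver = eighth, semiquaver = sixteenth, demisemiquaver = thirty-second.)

132

Working in thirty-second notes: semiquaver = 2; dotted crotchet = 12; dotted semiquaver = 3; minim = 16; minim = 16; demisemiquaver tied to semiquaver (demisemiquaver + semiquaver) = 3; semibreve = 32; dotted semibreve = 48.
Sum: 2 + 12 + 3 + 16 + 16 + 3 + 32 + 48 = 132 thirty-second notes.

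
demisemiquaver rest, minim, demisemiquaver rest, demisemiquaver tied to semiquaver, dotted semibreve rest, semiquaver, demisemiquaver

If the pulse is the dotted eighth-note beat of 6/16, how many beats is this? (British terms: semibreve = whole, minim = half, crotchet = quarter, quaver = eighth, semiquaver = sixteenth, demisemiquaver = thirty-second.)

One dotted eighth-note beat = 6 thirty-second notes.
In thirty-second notes: demisemiquaver rest = 1; minim = 16; demisemiquaver rest = 1; demisemiquaver tied to semiquaver (demisemiquaver + semiquaver) = 3; dotted semibreve rest = 48; semiquaver = 2; demisemiquaver = 1.
Sum: 1 + 16 + 1 + 3 + 48 + 2 + 1 = 72.
72 ÷ 6 = 12 beats.

12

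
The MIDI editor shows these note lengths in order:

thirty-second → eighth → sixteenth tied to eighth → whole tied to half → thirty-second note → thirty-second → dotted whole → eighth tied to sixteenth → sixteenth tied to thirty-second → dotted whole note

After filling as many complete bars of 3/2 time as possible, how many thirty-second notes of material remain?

22

One bar of 3/2 = 48 thirty-second notes.
Working in thirty-second notes: thirty-second = 1; eighth = 4; sixteenth tied to eighth (sixteenth + eighth) = 6; whole tied to half (whole + half) = 48; thirty-second note = 1; thirty-second = 1; dotted whole = 48; eighth tied to sixteenth (eighth + sixteenth) = 6; sixteenth tied to thirty-second (sixteenth + thirty-second) = 3; dotted whole note = 48.
Sum: 1 + 4 + 6 + 48 + 1 + 1 + 48 + 6 + 3 + 48 = 166.
166 ÷ 48 = 3 complete bars with 22 thirty-second notes remaining.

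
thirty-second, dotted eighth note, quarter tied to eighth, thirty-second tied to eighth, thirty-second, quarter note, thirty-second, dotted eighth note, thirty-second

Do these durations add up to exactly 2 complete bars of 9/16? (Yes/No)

No

One bar of 9/16 = 18 thirty-second notes, so 2 bars = 36.
Each duration in thirty-second notes: thirty-second = 1; dotted eighth note = 6; quarter tied to eighth (quarter + eighth) = 12; thirty-second tied to eighth (thirty-second + eighth) = 5; thirty-second = 1; quarter note = 8; thirty-second = 1; dotted eighth note = 6; thirty-second = 1.
Adding: 1 + 6 + 12 + 5 + 1 + 8 + 1 + 6 + 1 = 41.
41 exceeds 36, so the answer is No.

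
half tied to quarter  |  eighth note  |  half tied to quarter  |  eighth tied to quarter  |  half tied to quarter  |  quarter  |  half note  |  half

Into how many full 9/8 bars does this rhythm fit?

3

One bar of 9/8 = 9 eighth notes.
Working in eighth notes: half tied to quarter (half + quarter) = 6; eighth note = 1; half tied to quarter (half + quarter) = 6; eighth tied to quarter (eighth + quarter) = 3; half tied to quarter (half + quarter) = 6; quarter = 2; half note = 4; half = 4.
Adding: 6 + 1 + 6 + 3 + 6 + 2 + 4 + 4 = 32.
32 ÷ 9 = 3 complete bars with 5 left over.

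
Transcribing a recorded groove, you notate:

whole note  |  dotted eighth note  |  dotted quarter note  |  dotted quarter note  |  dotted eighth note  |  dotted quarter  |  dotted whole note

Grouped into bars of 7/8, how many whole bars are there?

One bar of 7/8 = 14 sixteenth notes.
Express everything in sixteenth notes: whole note = 16; dotted eighth note = 3; dotted quarter note = 6; dotted quarter note = 6; dotted eighth note = 3; dotted quarter = 6; dotted whole note = 24.
Sum: 16 + 3 + 6 + 6 + 3 + 6 + 24 = 64.
64 ÷ 14 = 4 complete bars with 8 left over.

4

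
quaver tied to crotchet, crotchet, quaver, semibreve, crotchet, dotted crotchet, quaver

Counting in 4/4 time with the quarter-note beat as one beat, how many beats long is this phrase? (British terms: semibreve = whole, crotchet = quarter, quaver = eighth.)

10

One quarter-note beat = 2 eighth notes.
In eighth notes: quaver tied to crotchet (quaver + crotchet) = 3; crotchet = 2; quaver = 1; semibreve = 8; crotchet = 2; dotted crotchet = 3; quaver = 1.
Altogether 3 + 2 + 1 + 8 + 2 + 3 + 1 = 20.
20 ÷ 2 = 10 beats.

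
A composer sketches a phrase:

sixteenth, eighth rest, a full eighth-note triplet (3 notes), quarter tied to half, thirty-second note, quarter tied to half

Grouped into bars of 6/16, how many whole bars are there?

One bar of 6/16 = 12 thirty-second notes.
In thirty-second notes: sixteenth = 2; eighth rest = 4; a full eighth-note triplet (3 notes) (three triplet eighths span one quarter) = 8; quarter tied to half (quarter + half) = 24; thirty-second note = 1; quarter tied to half (quarter + half) = 24.
Adding: 2 + 4 + 8 + 24 + 1 + 24 = 63.
63 ÷ 12 = 5 complete bars with 3 left over.

5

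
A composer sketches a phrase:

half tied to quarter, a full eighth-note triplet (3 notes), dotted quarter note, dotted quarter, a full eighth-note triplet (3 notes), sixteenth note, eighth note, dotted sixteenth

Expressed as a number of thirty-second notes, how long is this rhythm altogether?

73

Express everything in thirty-second notes: half tied to quarter (half + quarter) = 24; a full eighth-note triplet (3 notes) (three triplet eighths span one quarter) = 8; dotted quarter note = 12; dotted quarter = 12; a full eighth-note triplet (3 notes) (three triplet eighths span one quarter) = 8; sixteenth note = 2; eighth note = 4; dotted sixteenth = 3.
Total: 24 + 8 + 12 + 12 + 8 + 2 + 4 + 3 = 73 thirty-second notes.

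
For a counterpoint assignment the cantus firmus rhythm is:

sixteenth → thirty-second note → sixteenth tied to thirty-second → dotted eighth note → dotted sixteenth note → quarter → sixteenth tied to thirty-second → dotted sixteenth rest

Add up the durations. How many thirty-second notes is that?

29

Express everything in thirty-second notes: sixteenth = 2; thirty-second note = 1; sixteenth tied to thirty-second (sixteenth + thirty-second) = 3; dotted eighth note = 6; dotted sixteenth note = 3; quarter = 8; sixteenth tied to thirty-second (sixteenth + thirty-second) = 3; dotted sixteenth rest = 3.
Adding: 2 + 1 + 3 + 6 + 3 + 8 + 3 + 3 = 29 thirty-second notes.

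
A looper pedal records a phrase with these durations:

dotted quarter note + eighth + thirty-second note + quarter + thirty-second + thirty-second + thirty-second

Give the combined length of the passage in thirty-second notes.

28

Working in thirty-second notes: dotted quarter note = 12; eighth = 4; thirty-second note = 1; quarter = 8; thirty-second = 1; thirty-second = 1; thirty-second = 1.
Altogether 12 + 4 + 1 + 8 + 1 + 1 + 1 = 28 thirty-second notes.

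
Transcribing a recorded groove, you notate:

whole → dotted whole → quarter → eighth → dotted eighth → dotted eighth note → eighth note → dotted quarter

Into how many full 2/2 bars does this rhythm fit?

3

One bar of 2/2 = 16 sixteenth notes.
Working in sixteenth notes: whole = 16; dotted whole = 24; quarter = 4; eighth = 2; dotted eighth = 3; dotted eighth note = 3; eighth note = 2; dotted quarter = 6.
Total: 16 + 24 + 4 + 2 + 3 + 3 + 2 + 6 = 60.
60 ÷ 16 = 3 complete bars with 12 left over.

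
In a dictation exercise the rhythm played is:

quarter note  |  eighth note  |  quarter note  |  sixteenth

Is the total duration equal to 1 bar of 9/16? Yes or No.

One bar of 9/16 = 9 sixteenth notes.
Express everything in sixteenth notes: quarter note = 4; eighth note = 2; quarter note = 4; sixteenth = 1.
Total: 4 + 2 + 4 + 1 = 11.
11 exceeds 9, so the answer is No.

No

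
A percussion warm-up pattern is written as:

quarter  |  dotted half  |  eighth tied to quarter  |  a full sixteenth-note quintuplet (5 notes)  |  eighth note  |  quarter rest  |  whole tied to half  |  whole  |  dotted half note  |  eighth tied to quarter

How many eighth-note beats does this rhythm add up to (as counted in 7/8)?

One eighth-note beat = 2 sixteenth notes.
Convert each value to sixteenth notes: quarter = 4; dotted half = 12; eighth tied to quarter (eighth + quarter) = 6; a full sixteenth-note quintuplet (5 notes) (five quintuplet sixteenths span one quarter) = 4; eighth note = 2; quarter rest = 4; whole tied to half (whole + half) = 24; whole = 16; dotted half note = 12; eighth tied to quarter (eighth + quarter) = 6.
Altogether 4 + 12 + 6 + 4 + 2 + 4 + 24 + 16 + 12 + 6 = 90.
90 ÷ 2 = 45 beats.

45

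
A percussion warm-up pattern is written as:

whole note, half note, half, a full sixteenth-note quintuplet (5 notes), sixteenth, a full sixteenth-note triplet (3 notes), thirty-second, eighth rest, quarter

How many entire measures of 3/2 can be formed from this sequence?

One bar of 3/2 = 48 thirty-second notes.
Working in thirty-second notes: whole note = 32; half note = 16; half = 16; a full sixteenth-note quintuplet (5 notes) (five quintuplet sixteenths span one quarter) = 8; sixteenth = 2; a full sixteenth-note triplet (3 notes) (three triplet sixteenths span one eighth) = 4; thirty-second = 1; eighth rest = 4; quarter = 8.
Total: 32 + 16 + 16 + 8 + 2 + 4 + 1 + 4 + 8 = 91.
91 ÷ 48 = 1 complete bar with 43 left over.

1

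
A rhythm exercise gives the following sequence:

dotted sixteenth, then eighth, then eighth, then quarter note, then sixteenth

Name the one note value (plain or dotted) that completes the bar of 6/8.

dotted sixteenth note

The bar of 6/8 = 24 thirty-second notes.
Working in thirty-second notes: dotted sixteenth = 3; eighth = 4; eighth = 4; quarter note = 8; sixteenth = 2.
Adding: 3 + 4 + 4 + 8 + 2 = 21.
Remaining: 24 − 21 = 3 thirty-second notes, which is a dotted sixteenth note.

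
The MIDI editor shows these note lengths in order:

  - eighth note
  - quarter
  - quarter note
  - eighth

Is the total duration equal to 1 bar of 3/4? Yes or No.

Yes

One bar of 3/4 = 6 eighth notes.
Working in eighth notes: eighth note = 1; quarter = 2; quarter note = 2; eighth = 1.
Altogether 1 + 2 + 2 + 1 = 6.
6 equals 6, so the answer is Yes.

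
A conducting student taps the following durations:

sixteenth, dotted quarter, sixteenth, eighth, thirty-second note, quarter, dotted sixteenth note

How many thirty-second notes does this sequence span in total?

32

In thirty-second notes: sixteenth = 2; dotted quarter = 12; sixteenth = 2; eighth = 4; thirty-second note = 1; quarter = 8; dotted sixteenth note = 3.
Sum: 2 + 12 + 2 + 4 + 1 + 8 + 3 = 32 thirty-second notes.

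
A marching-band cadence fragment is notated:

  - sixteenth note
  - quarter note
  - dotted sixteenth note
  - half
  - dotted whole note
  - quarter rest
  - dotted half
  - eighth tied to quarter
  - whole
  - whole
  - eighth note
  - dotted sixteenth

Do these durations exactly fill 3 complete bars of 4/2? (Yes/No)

Yes

One bar of 4/2 = 64 thirty-second notes, so 3 bars = 192.
Express everything in thirty-second notes: sixteenth note = 2; quarter note = 8; dotted sixteenth note = 3; half = 16; dotted whole note = 48; quarter rest = 8; dotted half = 24; eighth tied to quarter (eighth + quarter) = 12; whole = 32; whole = 32; eighth note = 4; dotted sixteenth = 3.
Sum: 2 + 8 + 3 + 16 + 48 + 8 + 24 + 12 + 32 + 32 + 4 + 3 = 192.
192 equals 192, so the answer is Yes.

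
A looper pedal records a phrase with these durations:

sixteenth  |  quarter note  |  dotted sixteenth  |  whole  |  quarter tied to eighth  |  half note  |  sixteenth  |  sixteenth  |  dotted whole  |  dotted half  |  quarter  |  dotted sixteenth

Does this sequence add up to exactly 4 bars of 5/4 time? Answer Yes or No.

One bar of 5/4 = 40 thirty-second notes, so 4 bars = 160.
Working in thirty-second notes: sixteenth = 2; quarter note = 8; dotted sixteenth = 3; whole = 32; quarter tied to eighth (quarter + eighth) = 12; half note = 16; sixteenth = 2; sixteenth = 2; dotted whole = 48; dotted half = 24; quarter = 8; dotted sixteenth = 3.
Adding: 2 + 8 + 3 + 32 + 12 + 16 + 2 + 2 + 48 + 24 + 8 + 3 = 160.
160 equals 160, so the answer is Yes.

Yes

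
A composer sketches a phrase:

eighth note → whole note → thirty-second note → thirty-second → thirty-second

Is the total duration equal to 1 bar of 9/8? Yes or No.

No

One bar of 9/8 = 36 thirty-second notes.
Working in thirty-second notes: eighth note = 4; whole note = 32; thirty-second note = 1; thirty-second = 1; thirty-second = 1.
Sum: 4 + 32 + 1 + 1 + 1 = 39.
39 exceeds 36, so the answer is No.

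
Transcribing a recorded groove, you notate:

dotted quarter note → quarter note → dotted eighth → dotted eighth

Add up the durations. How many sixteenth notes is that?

Convert each value to sixteenth notes: dotted quarter note = 6; quarter note = 4; dotted eighth = 3; dotted eighth = 3.
Adding: 6 + 4 + 3 + 3 = 16 sixteenth notes.

16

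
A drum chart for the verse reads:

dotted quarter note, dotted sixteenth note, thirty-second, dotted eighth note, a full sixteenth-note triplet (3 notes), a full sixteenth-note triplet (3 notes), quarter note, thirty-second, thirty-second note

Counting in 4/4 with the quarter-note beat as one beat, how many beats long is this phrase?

5

One quarter-note beat = 8 thirty-second notes.
Convert each value to thirty-second notes: dotted quarter note = 12; dotted sixteenth note = 3; thirty-second = 1; dotted eighth note = 6; a full sixteenth-note triplet (3 notes) (three triplet sixteenths span one eighth) = 4; a full sixteenth-note triplet (3 notes) (three triplet sixteenths span one eighth) = 4; quarter note = 8; thirty-second = 1; thirty-second note = 1.
Altogether 12 + 3 + 1 + 6 + 4 + 4 + 8 + 1 + 1 = 40.
40 ÷ 8 = 5 beats.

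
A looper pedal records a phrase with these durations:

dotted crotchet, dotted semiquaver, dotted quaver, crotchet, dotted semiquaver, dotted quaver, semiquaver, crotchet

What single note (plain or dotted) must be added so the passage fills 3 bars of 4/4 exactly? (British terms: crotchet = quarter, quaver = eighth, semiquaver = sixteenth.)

dotted whole note

3 bars of 4/4 = 96 thirty-second notes.
Each duration in thirty-second notes: dotted crotchet = 12; dotted semiquaver = 3; dotted quaver = 6; crotchet = 8; dotted semiquaver = 3; dotted quaver = 6; semiquaver = 2; crotchet = 8.
Sum: 12 + 3 + 6 + 8 + 3 + 6 + 2 + 8 = 48.
Remaining: 96 − 48 = 48 thirty-second notes, which is a dotted whole note.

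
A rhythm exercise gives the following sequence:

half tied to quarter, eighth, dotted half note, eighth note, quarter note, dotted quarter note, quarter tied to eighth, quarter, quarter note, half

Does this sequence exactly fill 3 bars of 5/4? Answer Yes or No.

One bar of 5/4 = 10 eighth notes, so 3 bars = 30.
In eighth notes: half tied to quarter (half + quarter) = 6; eighth = 1; dotted half note = 6; eighth note = 1; quarter note = 2; dotted quarter note = 3; quarter tied to eighth (quarter + eighth) = 3; quarter = 2; quarter note = 2; half = 4.
Total: 6 + 1 + 6 + 1 + 2 + 3 + 3 + 2 + 2 + 4 = 30.
30 equals 30, so the answer is Yes.

Yes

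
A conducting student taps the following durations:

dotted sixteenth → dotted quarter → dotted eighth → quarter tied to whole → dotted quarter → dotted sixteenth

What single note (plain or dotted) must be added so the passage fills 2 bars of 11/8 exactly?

dotted quarter note

2 bars of 11/8 = 88 thirty-second notes.
Working in thirty-second notes: dotted sixteenth = 3; dotted quarter = 12; dotted eighth = 6; quarter tied to whole (quarter + whole) = 40; dotted quarter = 12; dotted sixteenth = 3.
Altogether 3 + 12 + 6 + 40 + 12 + 3 = 76.
Remaining: 88 − 76 = 12 thirty-second notes, which is a dotted quarter note.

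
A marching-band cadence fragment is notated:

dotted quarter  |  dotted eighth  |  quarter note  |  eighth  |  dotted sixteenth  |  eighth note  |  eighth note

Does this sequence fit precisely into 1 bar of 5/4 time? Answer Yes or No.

One bar of 5/4 = 40 thirty-second notes.
Convert each value to thirty-second notes: dotted quarter = 12; dotted eighth = 6; quarter note = 8; eighth = 4; dotted sixteenth = 3; eighth note = 4; eighth note = 4.
Sum: 12 + 6 + 8 + 4 + 3 + 4 + 4 = 41.
41 exceeds 40, so the answer is No.

No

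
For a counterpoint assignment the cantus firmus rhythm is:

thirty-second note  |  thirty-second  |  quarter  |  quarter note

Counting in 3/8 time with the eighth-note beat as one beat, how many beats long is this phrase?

4.5

One eighth-note beat = 4 thirty-second notes.
Express everything in thirty-second notes: thirty-second note = 1; thirty-second = 1; quarter = 8; quarter note = 8.
Sum: 1 + 1 + 8 + 8 = 18.
18 ÷ 4 = 4.5 beats.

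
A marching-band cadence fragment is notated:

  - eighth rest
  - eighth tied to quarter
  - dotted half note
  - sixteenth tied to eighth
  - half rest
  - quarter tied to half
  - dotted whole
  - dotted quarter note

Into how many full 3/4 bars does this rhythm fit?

6

One bar of 3/4 = 12 sixteenth notes.
Express everything in sixteenth notes: eighth rest = 2; eighth tied to quarter (eighth + quarter) = 6; dotted half note = 12; sixteenth tied to eighth (sixteenth + eighth) = 3; half rest = 8; quarter tied to half (quarter + half) = 12; dotted whole = 24; dotted quarter note = 6.
Sum: 2 + 6 + 12 + 3 + 8 + 12 + 24 + 6 = 73.
73 ÷ 12 = 6 complete bars with 1 left over.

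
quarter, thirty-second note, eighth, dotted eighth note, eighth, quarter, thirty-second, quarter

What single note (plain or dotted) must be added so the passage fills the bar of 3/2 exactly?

The bar of 3/2 = 48 thirty-second notes.
In thirty-second notes: quarter = 8; thirty-second note = 1; eighth = 4; dotted eighth note = 6; eighth = 4; quarter = 8; thirty-second = 1; quarter = 8.
Adding: 8 + 1 + 4 + 6 + 4 + 8 + 1 + 8 = 40.
Remaining: 48 − 40 = 8 thirty-second notes, which is a quarter note.

quarter note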